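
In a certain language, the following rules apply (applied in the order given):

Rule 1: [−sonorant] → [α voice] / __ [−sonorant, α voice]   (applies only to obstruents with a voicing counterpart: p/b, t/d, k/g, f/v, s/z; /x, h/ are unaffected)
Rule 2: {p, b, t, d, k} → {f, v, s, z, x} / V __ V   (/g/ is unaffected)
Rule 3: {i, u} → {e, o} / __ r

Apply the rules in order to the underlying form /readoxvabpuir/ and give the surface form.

reazoxvappuer

Rule 1 (regressive voicing assimilation): /b/ precedes the voiceless obstruent /p/, so it devoices to [p] by assimilation. /readoxvabpuir/ → readoxvappuir.
Rule 2 (intervocalic spirantization): /d/ is a stop between vowels /a/ and /o/, so it spirantizes to the fricative [z]. /readoxvappuir/ → reazoxvappuir.
Rule 3 (pre-rhotic lowering): /i/ is a high vowel immediately before /r/, so it lowers to [e]. /reazoxvappuir/ → reazoxvappuer.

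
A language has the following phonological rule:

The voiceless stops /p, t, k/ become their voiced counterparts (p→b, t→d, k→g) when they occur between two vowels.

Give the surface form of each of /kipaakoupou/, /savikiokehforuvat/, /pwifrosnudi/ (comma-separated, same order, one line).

kibaagoubou, savigiogehforuvat, pwifrosnudi

/kipaakoupou/: /p/ is a voiceless stop between vowels /i/ and /a/, so it voices to [b]. /k/ is a voiceless stop between vowels /a/ and /o/, so it voices to [g]. /p/ is a voiceless stop between vowels /u/ and /o/, so it voices to [b]. → [kibaagoubou].
/savikiokehforuvat/: /k/ is a voiceless stop between vowels /i/ and /i/, so it voices to [g]. /k/ is a voiceless stop between vowels /o/ and /e/, so it voices to [g]. → [savigiogehforuvat].
/pwifrosnudi/: the rule's environment is not met; surfaces unchanged as [pwifrosnudi].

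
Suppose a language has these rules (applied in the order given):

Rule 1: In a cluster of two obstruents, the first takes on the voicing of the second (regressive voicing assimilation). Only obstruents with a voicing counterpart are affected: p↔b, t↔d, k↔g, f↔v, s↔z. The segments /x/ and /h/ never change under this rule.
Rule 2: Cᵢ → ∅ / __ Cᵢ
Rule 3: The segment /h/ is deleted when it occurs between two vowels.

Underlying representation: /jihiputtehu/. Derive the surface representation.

Rule 1 (regressive voicing assimilation): no segment meets the environment; /jihiputtehu/ is unchanged.
Rule 2 (degemination): /tt/ is a geminate; the first /t/ deletes. /jihiputtehu/ → jihiputehu.
Rule 3 (intervocalic h-deletion): /h/ occurs between vowels /i/ and /i/, so it deletes. /h/ occurs between vowels /e/ and /u/, so it deletes. /jihiputehu/ → jiiputeu.

jiiputeu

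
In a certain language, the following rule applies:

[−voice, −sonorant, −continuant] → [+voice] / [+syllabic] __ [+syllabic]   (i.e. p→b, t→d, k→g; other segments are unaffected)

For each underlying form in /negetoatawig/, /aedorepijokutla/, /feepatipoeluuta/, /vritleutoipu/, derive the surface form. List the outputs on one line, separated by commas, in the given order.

negedoadawig, aedorebijogutla, feebadiboeluuda, vritleudoibu

/negetoatawig/: /t/ is a voiceless stop between vowels /e/ and /o/, so it voices to [d]. /t/ is a voiceless stop between vowels /a/ and /a/, so it voices to [d]. → [negedoadawig].
/aedorepijokutla/: /p/ is a voiceless stop between vowels /e/ and /i/, so it voices to [b]. /k/ is a voiceless stop between vowels /o/ and /u/, so it voices to [g]. → [aedorebijogutla].
/feepatipoeluuta/: /p/ is a voiceless stop between vowels /e/ and /a/, so it voices to [b]. /t/ is a voiceless stop between vowels /a/ and /i/, so it voices to [d]. /p/ is a voiceless stop between vowels /i/ and /o/, so it voices to [b]. /t/ is a voiceless stop between vowels /u/ and /a/, so it voices to [d]. → [feebadiboeluuda].
/vritleutoipu/: /t/ is a voiceless stop between vowels /u/ and /o/, so it voices to [d]. /p/ is a voiceless stop between vowels /i/ and /u/, so it voices to [b]. → [vritleudoibu].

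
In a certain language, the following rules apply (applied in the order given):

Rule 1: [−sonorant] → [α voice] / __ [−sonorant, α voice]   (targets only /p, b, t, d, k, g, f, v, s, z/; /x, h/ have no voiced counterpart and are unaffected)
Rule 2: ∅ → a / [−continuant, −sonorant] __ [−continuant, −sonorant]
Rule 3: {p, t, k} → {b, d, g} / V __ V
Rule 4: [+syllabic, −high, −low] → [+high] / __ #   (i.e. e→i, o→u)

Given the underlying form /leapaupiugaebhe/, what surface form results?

Rule 1 (regressive voicing assimilation): /b/ precedes the voiceless obstruent /h/, so it devoices to [p] by assimilation. /leapaupiugaebhe/ → leapaupiugaephe.
Rule 2 (stop-cluster a-epenthesis): no segment meets the environment; /leapaupiugaephe/ is unchanged.
Rule 3 (intervocalic voicing): /p/ is a voiceless stop between vowels /a/ and /a/, so it voices to [b]. /p/ is a voiceless stop between vowels /u/ and /i/, so it voices to [b]. /leapaupiugaephe/ → leabaubiugaephe.
Rule 4 (final vowel raising): /e/ is a mid vowel in word-final position, so it raises to [i]. /leabaubiugaephe/ → leabaubiugaephi.

leabaubiugaephi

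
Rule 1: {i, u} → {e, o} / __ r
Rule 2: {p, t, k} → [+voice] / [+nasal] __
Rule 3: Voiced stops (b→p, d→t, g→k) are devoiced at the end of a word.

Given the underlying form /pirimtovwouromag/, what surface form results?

Rule 1 (pre-rhotic lowering): /i/ is a high vowel immediately before /r/, so it lowers to [e]. /u/ is a high vowel immediately before /r/, so it lowers to [o]. /pirimtovwouromag/ → perimtovwooromag.
Rule 2 (post-nasal voicing): /t/ is a voiceless stop immediately after the nasal /m/, so it voices to [d]. /perimtovwooromag/ → perimdovwooromag.
Rule 3 (final devoicing): /g/ is a voiced stop in word-final position, so it devoices to [k]. /perimdovwooromag/ → perimdovwooromak.

perimdovwooromak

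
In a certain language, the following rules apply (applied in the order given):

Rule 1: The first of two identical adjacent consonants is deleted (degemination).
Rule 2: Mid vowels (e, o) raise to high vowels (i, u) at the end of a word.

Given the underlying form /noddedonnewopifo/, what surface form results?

nodedonewopifu

Rule 1 (degemination): /dd/ is a geminate; the first /d/ deletes. /nn/ is a geminate; the first /n/ deletes. /noddedonnewopifo/ → nodedonewopifo.
Rule 2 (final vowel raising): /o/ is a mid vowel in word-final position, so it raises to [u]. /nodedonewopifo/ → nodedonewopifu.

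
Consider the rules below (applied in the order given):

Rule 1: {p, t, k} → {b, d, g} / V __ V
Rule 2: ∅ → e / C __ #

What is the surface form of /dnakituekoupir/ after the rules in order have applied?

dnagiduegoubire

Rule 1 (intervocalic voicing): /k/ is a voiceless stop between vowels /a/ and /i/, so it voices to [g]. /t/ is a voiceless stop between vowels /i/ and /u/, so it voices to [d]. /k/ is a voiceless stop between vowels /e/ and /o/, so it voices to [g]. /p/ is a voiceless stop between vowels /u/ and /i/, so it voices to [b]. /dnakituekoupir/ → dnagiduegoubir.
Rule 2 (final e-epenthesis): the form ends in the consonant /r/, so [e] is inserted word-finally. /dnagiduegoubir/ → dnagiduegoubire.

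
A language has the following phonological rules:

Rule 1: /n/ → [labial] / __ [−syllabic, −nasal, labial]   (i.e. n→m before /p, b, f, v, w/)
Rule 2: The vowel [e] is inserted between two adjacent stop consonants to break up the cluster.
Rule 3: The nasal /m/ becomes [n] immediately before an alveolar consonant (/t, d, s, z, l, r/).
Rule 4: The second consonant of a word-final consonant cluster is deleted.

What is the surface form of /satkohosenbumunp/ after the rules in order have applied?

satekohosembumum

Rule 1 (nasal place assimilation): /n/ precedes the labial consonant /b/, so it assimilates in place to [m]. /n/ precedes the labial consonant /p/, so it assimilates in place to [m]. /satkohosenbumunp/ → satkohosembumump.
Rule 2 (stop-cluster e-epenthesis): /t/ and /k/ form a stop–stop cluster, so [e] is inserted between them. /satkohosembumump/ → satekohosembumump.
Rule 3 (nasal place assimilation): no segment meets the environment; /satekohosembumump/ is unchanged.
Rule 4 (final cluster simplification): /p/ is the second consonant of a word-final cluster /mp/, so it deletes. /satekohosembumump/ → satekohosembumum.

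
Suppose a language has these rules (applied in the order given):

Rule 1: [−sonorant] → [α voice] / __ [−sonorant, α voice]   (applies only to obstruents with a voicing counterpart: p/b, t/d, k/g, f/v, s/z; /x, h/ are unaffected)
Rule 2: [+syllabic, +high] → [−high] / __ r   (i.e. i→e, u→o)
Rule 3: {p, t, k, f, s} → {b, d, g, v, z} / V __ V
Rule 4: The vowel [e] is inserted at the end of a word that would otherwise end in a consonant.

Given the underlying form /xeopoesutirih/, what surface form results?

Rule 1 (regressive voicing assimilation): no segment meets the environment; /xeopoesutirih/ is unchanged.
Rule 2 (pre-rhotic lowering): /i/ is a high vowel immediately before /r/, so it lowers to [e]. /xeopoesutirih/ → xeopoesuterih.
Rule 3 (intervocalic voicing): /p/ is a voiceless obstruent between vowels /o/ and /o/, so it voices to [b]. /s/ is a voiceless obstruent between vowels /e/ and /u/, so it voices to [z]. /t/ is a voiceless obstruent between vowels /u/ and /e/, so it voices to [d]. /xeopoesuterih/ → xeoboezuderih.
Rule 4 (final e-epenthesis): the form ends in the consonant /h/, so [e] is inserted word-finally. /xeoboezuderih/ → xeoboezuderihe.

xeoboezuderihe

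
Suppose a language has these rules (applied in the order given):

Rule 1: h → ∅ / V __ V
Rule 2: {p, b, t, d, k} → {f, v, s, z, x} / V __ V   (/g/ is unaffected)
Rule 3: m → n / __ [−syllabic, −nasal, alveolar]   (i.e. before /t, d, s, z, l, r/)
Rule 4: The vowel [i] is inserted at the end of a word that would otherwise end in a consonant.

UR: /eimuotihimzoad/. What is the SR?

Rule 1 (intervocalic h-deletion): /h/ occurs between vowels /i/ and /i/, so it deletes. /eimuotihimzoad/ → eimuotiimzoad.
Rule 2 (intervocalic spirantization): /t/ is a stop between vowels /o/ and /i/, so it spirantizes to the fricative [s]. /eimuotiimzoad/ → eimuosiimzoad.
Rule 3 (nasal place assimilation): /m/ precedes the alveolar consonant /z/, so it assimilates in place to [n]. /eimuosiimzoad/ → eimuosiinzoad.
Rule 4 (final i-epenthesis): the form ends in the consonant /d/, so [i] is inserted word-finally. /eimuosiinzoad/ → eimuosiinzoadi.

eimuosiinzoadi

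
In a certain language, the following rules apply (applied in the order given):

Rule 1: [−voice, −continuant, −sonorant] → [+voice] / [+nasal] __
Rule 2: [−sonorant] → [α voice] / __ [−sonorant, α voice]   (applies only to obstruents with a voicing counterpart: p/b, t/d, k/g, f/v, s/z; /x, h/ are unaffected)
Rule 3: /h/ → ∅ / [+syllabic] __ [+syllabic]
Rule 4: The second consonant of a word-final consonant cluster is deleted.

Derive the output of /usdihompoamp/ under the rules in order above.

uzdiomboam

Rule 1 (post-nasal voicing): /p/ is a voiceless stop immediately after the nasal /m/, so it voices to [b]. /p/ is a voiceless stop immediately after the nasal /m/, so it voices to [b]. /usdihompoamp/ → usdihomboamb.
Rule 2 (regressive voicing assimilation): /s/ precedes the voiced obstruent /d/, so it voices to [z] by assimilation. /usdihomboamb/ → uzdihomboamb.
Rule 3 (intervocalic h-deletion): /h/ occurs between vowels /i/ and /o/, so it deletes. /uzdihomboamb/ → uzdiomboamb.
Rule 4 (final cluster simplification): /b/ is the second consonant of a word-final cluster /mb/, so it deletes. /uzdiomboamb/ → uzdiomboam.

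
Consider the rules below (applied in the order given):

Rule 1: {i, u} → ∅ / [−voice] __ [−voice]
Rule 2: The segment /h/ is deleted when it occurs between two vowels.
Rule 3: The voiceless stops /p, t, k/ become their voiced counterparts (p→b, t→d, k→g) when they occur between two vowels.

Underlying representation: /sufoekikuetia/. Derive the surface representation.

sfoekkuedia

Rule 1 (high vowel syncope): /u/ is a high vowel flanked by voiceless consonants /s/ and /f/, so it deletes. /i/ is a high vowel flanked by voiceless consonants /k/ and /k/, so it deletes. /sufoekikuetia/ → sfoekkuetia.
Rule 2 (intervocalic h-deletion): no segment meets the environment; /sfoekkuetia/ is unchanged.
Rule 3 (intervocalic voicing): /t/ is a voiceless stop between vowels /e/ and /i/, so it voices to [d]. /sfoekkuetia/ → sfoekkuedia.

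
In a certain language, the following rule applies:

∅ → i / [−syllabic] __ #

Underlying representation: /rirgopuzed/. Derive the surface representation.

the form ends in the consonant /d/, so [i] is inserted word-finally.
Surface form: [rirgopuzedi].

rirgopuzedi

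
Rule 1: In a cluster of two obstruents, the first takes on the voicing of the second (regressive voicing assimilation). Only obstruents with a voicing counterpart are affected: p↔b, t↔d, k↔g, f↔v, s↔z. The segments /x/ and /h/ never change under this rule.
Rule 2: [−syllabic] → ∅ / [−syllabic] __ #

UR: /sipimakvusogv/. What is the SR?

sipimagvusog

Rule 1 (regressive voicing assimilation): /k/ precedes the voiced obstruent /v/, so it voices to [g] by assimilation. /sipimakvusogv/ → sipimagvusogv.
Rule 2 (final cluster simplification): /v/ is the second consonant of a word-final cluster /gv/, so it deletes. /sipimagvusogv/ → sipimagvusog.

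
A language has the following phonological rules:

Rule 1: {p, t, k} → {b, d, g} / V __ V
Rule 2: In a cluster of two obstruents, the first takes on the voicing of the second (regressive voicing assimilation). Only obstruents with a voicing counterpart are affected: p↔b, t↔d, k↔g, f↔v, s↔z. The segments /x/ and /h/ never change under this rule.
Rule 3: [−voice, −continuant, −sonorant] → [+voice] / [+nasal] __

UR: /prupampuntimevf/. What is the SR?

Rule 1 (intervocalic voicing): /p/ is a voiceless stop between vowels /u/ and /a/, so it voices to [b]. /prupampuntimevf/ → prubampuntimevf.
Rule 2 (regressive voicing assimilation): /v/ precedes the voiceless obstruent /f/, so it devoices to [f] by assimilation. /prubampuntimevf/ → prubampuntimeff.
Rule 3 (post-nasal voicing): /p/ is a voiceless stop immediately after the nasal /m/, so it voices to [b]. /t/ is a voiceless stop immediately after the nasal /n/, so it voices to [d]. /prubampuntimeff/ → prubambundimeff.

prubambundimeff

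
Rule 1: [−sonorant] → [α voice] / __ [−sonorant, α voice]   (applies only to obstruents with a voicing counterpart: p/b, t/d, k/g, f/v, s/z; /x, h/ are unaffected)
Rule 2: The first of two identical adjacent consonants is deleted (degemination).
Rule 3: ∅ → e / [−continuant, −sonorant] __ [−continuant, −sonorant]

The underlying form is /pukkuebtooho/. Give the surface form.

Rule 1 (regressive voicing assimilation): /b/ precedes the voiceless obstruent /t/, so it devoices to [p] by assimilation. /pukkuebtooho/ → pukkueptooho.
Rule 2 (degemination): /kk/ is a geminate; the first /k/ deletes. /pukkueptooho/ → pukueptooho.
Rule 3 (stop-cluster e-epenthesis): /p/ and /t/ form a stop–stop cluster, so [e] is inserted between them. /pukueptooho/ → pukuepetooho.

pukuepetooho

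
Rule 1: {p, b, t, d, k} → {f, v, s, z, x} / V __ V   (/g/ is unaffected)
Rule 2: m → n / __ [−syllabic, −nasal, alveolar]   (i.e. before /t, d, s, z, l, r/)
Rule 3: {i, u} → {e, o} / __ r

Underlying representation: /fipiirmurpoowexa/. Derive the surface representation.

Rule 1 (intervocalic spirantization): /p/ is a stop between vowels /i/ and /i/, so it spirantizes to the fricative [f]. /fipiirmurpoowexa/ → fifiirmurpoowexa.
Rule 2 (nasal place assimilation): no segment meets the environment; /fifiirmurpoowexa/ is unchanged.
Rule 3 (pre-rhotic lowering): /i/ is a high vowel immediately before /r/, so it lowers to [e]. /u/ is a high vowel immediately before /r/, so it lowers to [o]. /fifiirmurpoowexa/ → fifiermorpoowexa.

fifiermorpoowexa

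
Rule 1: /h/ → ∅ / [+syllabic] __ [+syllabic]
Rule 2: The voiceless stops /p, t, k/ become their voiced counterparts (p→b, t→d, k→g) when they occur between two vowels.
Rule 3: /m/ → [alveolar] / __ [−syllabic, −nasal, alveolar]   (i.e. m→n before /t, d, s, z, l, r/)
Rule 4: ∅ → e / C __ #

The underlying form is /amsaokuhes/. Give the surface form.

ansaoguese

Rule 1 (intervocalic h-deletion): /h/ occurs between vowels /u/ and /e/, so it deletes. /amsaokuhes/ → amsaokues.
Rule 2 (intervocalic voicing): /k/ is a voiceless stop between vowels /o/ and /u/, so it voices to [g]. /amsaokues/ → amsaogues.
Rule 3 (nasal place assimilation): /m/ precedes the alveolar consonant /s/, so it assimilates in place to [n]. /amsaogues/ → ansaogues.
Rule 4 (final e-epenthesis): the form ends in the consonant /s/, so [e] is inserted word-finally. /ansaogues/ → ansaoguese.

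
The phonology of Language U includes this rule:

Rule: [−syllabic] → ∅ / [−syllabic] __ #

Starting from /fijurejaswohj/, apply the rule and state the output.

fijurejaswoh

/j/ is the second consonant of a word-final cluster /hj/, so it deletes.
The other instances of /f/, /j/, /r/, /s/, /w/, /h/ do not occur in the required environment and remain unchanged.
Surface form: [fijurejaswoh].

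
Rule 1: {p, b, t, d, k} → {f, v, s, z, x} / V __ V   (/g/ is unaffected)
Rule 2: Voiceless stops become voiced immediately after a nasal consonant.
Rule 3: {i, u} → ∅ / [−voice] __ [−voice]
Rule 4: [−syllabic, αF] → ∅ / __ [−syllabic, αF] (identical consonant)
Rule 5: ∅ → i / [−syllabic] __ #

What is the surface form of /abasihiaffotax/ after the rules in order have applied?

avashiafosaxi

Rule 1 (intervocalic spirantization): /b/ is a stop between vowels /a/ and /a/, so it spirantizes to the fricative [v]. /t/ is a stop between vowels /o/ and /a/, so it spirantizes to the fricative [s]. /abasihiaffotax/ → avasihiaffosax.
Rule 2 (post-nasal voicing): no segment meets the environment; /avasihiaffosax/ is unchanged.
Rule 3 (high vowel syncope): /i/ is a high vowel flanked by voiceless consonants /s/ and /h/, so it deletes. /avasihiaffosax/ → avashiaffosax.
Rule 4 (degemination): /ff/ is a geminate; the first /f/ deletes. /avashiaffosax/ → avashiafosax.
Rule 5 (final i-epenthesis): the form ends in the consonant /x/, so [i] is inserted word-finally. /avashiafosax/ → avashiafosaxi.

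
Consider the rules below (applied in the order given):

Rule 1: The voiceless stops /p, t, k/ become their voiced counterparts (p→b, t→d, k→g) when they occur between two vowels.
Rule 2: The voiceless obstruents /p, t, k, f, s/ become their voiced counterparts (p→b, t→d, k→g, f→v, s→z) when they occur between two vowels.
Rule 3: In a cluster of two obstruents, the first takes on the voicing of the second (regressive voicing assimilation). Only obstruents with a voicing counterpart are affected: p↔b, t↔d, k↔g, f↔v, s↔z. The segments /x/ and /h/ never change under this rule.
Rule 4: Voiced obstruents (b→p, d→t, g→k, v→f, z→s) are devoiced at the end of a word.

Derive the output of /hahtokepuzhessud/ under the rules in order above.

Rule 1 (intervocalic voicing): /k/ is a voiceless stop between vowels /o/ and /e/, so it voices to [g]. /p/ is a voiceless stop between vowels /e/ and /u/, so it voices to [b]. /hahtokepuzhessud/ → hahtogebuzhessud.
Rule 2 (intervocalic voicing): no segment meets the environment; /hahtogebuzhessud/ is unchanged.
Rule 3 (regressive voicing assimilation): /z/ precedes the voiceless obstruent /h/, so it devoices to [s] by assimilation. /hahtogebuzhessud/ → hahtogebushessud.
Rule 4 (final devoicing): /d/ is a voiced obstruent in word-final position, so it devoices to [t]. /hahtogebushessud/ → hahtogebushessut.

hahtogebushessut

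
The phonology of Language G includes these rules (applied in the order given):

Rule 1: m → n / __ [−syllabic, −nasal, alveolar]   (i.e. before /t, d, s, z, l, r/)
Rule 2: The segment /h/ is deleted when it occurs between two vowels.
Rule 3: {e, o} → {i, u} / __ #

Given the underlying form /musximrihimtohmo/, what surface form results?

Rule 1 (nasal place assimilation): /m/ precedes the alveolar consonant /r/, so it assimilates in place to [n]. /m/ precedes the alveolar consonant /t/, so it assimilates in place to [n]. /musximrihimtohmo/ → musxinrihintohmo.
Rule 2 (intervocalic h-deletion): /h/ occurs between vowels /i/ and /i/, so it deletes. /musxinrihintohmo/ → musxinriintohmo.
Rule 3 (final vowel raising): /o/ is a mid vowel in word-final position, so it raises to [u]. /musxinriintohmo/ → musxinriintohmu.

musxinriintohmu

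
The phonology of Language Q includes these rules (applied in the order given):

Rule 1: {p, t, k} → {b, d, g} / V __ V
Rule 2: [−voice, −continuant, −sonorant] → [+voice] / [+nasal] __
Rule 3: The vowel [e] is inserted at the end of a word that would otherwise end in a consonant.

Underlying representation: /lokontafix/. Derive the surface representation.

Rule 1 (intervocalic voicing): /k/ is a voiceless stop between vowels /o/ and /o/, so it voices to [g]. /lokontafix/ → logontafix.
Rule 2 (post-nasal voicing): /t/ is a voiceless stop immediately after the nasal /n/, so it voices to [d]. /logontafix/ → logondafix.
Rule 3 (final e-epenthesis): the form ends in the consonant /x/, so [e] is inserted word-finally. /logondafix/ → logondafixe.

logondafixe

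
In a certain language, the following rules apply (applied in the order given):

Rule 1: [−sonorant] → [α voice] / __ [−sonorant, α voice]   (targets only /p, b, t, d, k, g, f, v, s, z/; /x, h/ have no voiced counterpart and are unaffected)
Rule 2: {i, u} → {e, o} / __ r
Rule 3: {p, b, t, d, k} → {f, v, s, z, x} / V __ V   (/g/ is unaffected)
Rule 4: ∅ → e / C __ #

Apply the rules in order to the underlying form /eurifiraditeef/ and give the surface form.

eoriferaziseefe

Rule 1 (regressive voicing assimilation): no segment meets the environment; /eurifiraditeef/ is unchanged.
Rule 2 (pre-rhotic lowering): /u/ is a high vowel immediately before /r/, so it lowers to [o]. /i/ is a high vowel immediately before /r/, so it lowers to [e]. /eurifiraditeef/ → eoriferaditeef.
Rule 3 (intervocalic spirantization): /d/ is a stop between vowels /a/ and /i/, so it spirantizes to the fricative [z]. /t/ is a stop between vowels /i/ and /e/, so it spirantizes to the fricative [s]. /eoriferaditeef/ → eoriferaziseef.
Rule 4 (final e-epenthesis): the form ends in the consonant /f/, so [e] is inserted word-finally. /eoriferaziseef/ → eoriferaziseefe.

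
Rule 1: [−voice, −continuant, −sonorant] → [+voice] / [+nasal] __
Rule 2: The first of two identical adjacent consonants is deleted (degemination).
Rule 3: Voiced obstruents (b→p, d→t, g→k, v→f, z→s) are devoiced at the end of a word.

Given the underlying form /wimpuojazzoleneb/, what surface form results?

wimbuojazolenep

Rule 1 (post-nasal voicing): /p/ is a voiceless stop immediately after the nasal /m/, so it voices to [b]. /wimpuojazzoleneb/ → wimbuojazzoleneb.
Rule 2 (degemination): /zz/ is a geminate; the first /z/ deletes. /wimbuojazzoleneb/ → wimbuojazoleneb.
Rule 3 (final devoicing): /b/ is a voiced obstruent in word-final position, so it devoices to [p]. /wimbuojazoleneb/ → wimbuojazolenep.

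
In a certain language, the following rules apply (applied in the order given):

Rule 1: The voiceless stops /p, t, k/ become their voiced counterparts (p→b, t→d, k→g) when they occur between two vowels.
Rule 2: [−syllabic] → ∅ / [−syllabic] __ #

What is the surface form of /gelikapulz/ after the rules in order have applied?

geligabul

Rule 1 (intervocalic voicing): /k/ is a voiceless stop between vowels /i/ and /a/, so it voices to [g]. /p/ is a voiceless stop between vowels /a/ and /u/, so it voices to [b]. /gelikapulz/ → geligabulz.
Rule 2 (final cluster simplification): /z/ is the second consonant of a word-final cluster /lz/, so it deletes. /geligabulz/ → geligabul.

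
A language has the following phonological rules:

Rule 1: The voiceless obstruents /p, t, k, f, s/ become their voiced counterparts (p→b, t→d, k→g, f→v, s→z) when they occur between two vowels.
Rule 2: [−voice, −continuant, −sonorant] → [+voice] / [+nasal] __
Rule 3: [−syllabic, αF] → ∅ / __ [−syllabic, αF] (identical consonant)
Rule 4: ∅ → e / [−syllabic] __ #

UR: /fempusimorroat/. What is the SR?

fembuzimoroate

Rule 1 (intervocalic voicing): /s/ is a voiceless obstruent between vowels /u/ and /i/, so it voices to [z]. /fempusimorroat/ → fempuzimorroat.
Rule 2 (post-nasal voicing): /p/ is a voiceless stop immediately after the nasal /m/, so it voices to [b]. /fempuzimorroat/ → fembuzimorroat.
Rule 3 (degemination): /rr/ is a geminate; the first /r/ deletes. /fembuzimorroat/ → fembuzimoroat.
Rule 4 (final e-epenthesis): the form ends in the consonant /t/, so [e] is inserted word-finally. /fembuzimoroat/ → fembuzimoroate.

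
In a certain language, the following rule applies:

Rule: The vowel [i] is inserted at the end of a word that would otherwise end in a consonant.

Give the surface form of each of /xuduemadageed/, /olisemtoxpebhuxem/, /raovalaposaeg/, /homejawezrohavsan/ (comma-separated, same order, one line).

/xuduemadageed/: the form ends in the consonant /d/, so [i] is inserted word-finally. → [xuduemadageedi].
/olisemtoxpebhuxem/: the form ends in the consonant /m/, so [i] is inserted word-finally. → [olisemtoxpebhuxemi].
/raovalaposaeg/: the form ends in the consonant /g/, so [i] is inserted word-finally. → [raovalaposaegi].
/homejawezrohavsan/: the form ends in the consonant /n/, so [i] is inserted word-finally. → [homejawezrohavsani].

xuduemadageedi, olisemtoxpebhuxemi, raovalaposaegi, homejawezrohavsani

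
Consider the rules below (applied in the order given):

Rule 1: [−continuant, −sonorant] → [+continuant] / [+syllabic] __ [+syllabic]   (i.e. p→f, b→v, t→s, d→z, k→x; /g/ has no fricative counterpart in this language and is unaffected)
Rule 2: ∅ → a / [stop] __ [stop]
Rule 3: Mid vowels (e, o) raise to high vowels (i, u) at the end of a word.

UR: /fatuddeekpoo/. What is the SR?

Rule 1 (intervocalic spirantization): /t/ is a stop between vowels /a/ and /u/, so it spirantizes to the fricative [s]. /fatuddeekpoo/ → fasuddeekpoo.
Rule 2 (stop-cluster a-epenthesis): /d/ and /d/ form a stop–stop cluster, so [a] is inserted between them. /k/ and /p/ form a stop–stop cluster, so [a] is inserted between them. /fasuddeekpoo/ → fasudadeekapoo.
Rule 3 (final vowel raising): /o/ is a mid vowel in word-final position, so it raises to [u]. /fasudadeekapoo/ → fasudadeekapou.

fasudadeekapou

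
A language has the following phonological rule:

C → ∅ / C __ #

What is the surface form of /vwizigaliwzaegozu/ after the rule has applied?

vwizigaliwzaegozu

No segment of /vwizigaliwzaegozu/ meets the structural description of the rule, so the form surfaces unchanged.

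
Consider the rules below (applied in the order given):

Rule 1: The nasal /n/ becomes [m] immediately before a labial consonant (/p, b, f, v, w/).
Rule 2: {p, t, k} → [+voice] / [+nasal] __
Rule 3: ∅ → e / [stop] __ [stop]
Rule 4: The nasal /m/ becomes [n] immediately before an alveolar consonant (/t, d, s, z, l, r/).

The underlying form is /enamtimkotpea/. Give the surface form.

enandimgotepea

Rule 1 (nasal place assimilation): no segment meets the environment; /enamtimkotpea/ is unchanged.
Rule 2 (post-nasal voicing): /t/ is a voiceless stop immediately after the nasal /m/, so it voices to [d]. /k/ is a voiceless stop immediately after the nasal /m/, so it voices to [g]. /enamtimkotpea/ → enamdimgotpea.
Rule 3 (stop-cluster e-epenthesis): /t/ and /p/ form a stop–stop cluster, so [e] is inserted between them. /enamdimgotpea/ → enamdimgotepea.
Rule 4 (nasal place assimilation): /m/ precedes the alveolar consonant /d/, so it assimilates in place to [n]. /enamdimgotepea/ → enandimgotepea.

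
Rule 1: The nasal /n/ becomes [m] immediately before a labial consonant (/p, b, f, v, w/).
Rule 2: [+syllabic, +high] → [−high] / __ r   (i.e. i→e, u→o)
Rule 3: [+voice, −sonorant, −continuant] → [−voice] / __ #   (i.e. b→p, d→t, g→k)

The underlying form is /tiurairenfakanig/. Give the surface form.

tioraeremfakanik

Rule 1 (nasal place assimilation): /n/ precedes the labial consonant /f/, so it assimilates in place to [m]. /tiurairenfakanig/ → tiurairemfakanig.
Rule 2 (pre-rhotic lowering): /u/ is a high vowel immediately before /r/, so it lowers to [o]. /i/ is a high vowel immediately before /r/, so it lowers to [e]. /tiurairemfakanig/ → tioraeremfakanig.
Rule 3 (final devoicing): /g/ is a voiced stop in word-final position, so it devoices to [k]. /tioraeremfakanig/ → tioraeremfakanik.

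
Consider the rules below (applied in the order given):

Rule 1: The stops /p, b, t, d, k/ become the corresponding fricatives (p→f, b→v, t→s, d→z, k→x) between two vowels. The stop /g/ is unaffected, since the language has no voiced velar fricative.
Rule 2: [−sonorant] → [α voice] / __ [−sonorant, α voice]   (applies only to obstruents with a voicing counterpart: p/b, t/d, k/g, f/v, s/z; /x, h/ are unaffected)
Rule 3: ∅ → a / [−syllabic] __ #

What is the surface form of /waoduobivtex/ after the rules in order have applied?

Rule 1 (intervocalic spirantization): /d/ is a stop between vowels /o/ and /u/, so it spirantizes to the fricative [z]. /b/ is a stop between vowels /o/ and /i/, so it spirantizes to the fricative [v]. /waoduobivtex/ → waozuovivtex.
Rule 2 (regressive voicing assimilation): /v/ precedes the voiceless obstruent /t/, so it devoices to [f] by assimilation. /waozuovivtex/ → waozuoviftex.
Rule 3 (final a-epenthesis): the form ends in the consonant /x/, so [a] is inserted word-finally. /waozuoviftex/ → waozuoviftexa.

waozuoviftexa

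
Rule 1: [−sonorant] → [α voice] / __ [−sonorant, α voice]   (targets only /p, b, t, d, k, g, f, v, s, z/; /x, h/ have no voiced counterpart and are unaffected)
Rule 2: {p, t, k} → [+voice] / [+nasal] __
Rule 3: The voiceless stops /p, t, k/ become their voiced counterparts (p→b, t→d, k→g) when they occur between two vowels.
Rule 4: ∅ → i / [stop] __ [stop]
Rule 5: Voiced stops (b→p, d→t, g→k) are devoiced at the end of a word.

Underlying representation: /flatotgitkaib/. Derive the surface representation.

fladodigitikaip

Rule 1 (regressive voicing assimilation): /t/ precedes the voiced obstruent /g/, so it voices to [d] by assimilation. /flatotgitkaib/ → flatodgitkaib.
Rule 2 (post-nasal voicing): no segment meets the environment; /flatodgitkaib/ is unchanged.
Rule 3 (intervocalic voicing): /t/ is a voiceless stop between vowels /a/ and /o/, so it voices to [d]. /flatodgitkaib/ → fladodgitkaib.
Rule 4 (stop-cluster i-epenthesis): /d/ and /g/ form a stop–stop cluster, so [i] is inserted between them. /t/ and /k/ form a stop–stop cluster, so [i] is inserted between them. /fladodgitkaib/ → fladodigitikaib.
Rule 5 (final devoicing): /b/ is a voiced stop in word-final position, so it devoices to [p]. /fladodigitikaib/ → fladodigitikaip.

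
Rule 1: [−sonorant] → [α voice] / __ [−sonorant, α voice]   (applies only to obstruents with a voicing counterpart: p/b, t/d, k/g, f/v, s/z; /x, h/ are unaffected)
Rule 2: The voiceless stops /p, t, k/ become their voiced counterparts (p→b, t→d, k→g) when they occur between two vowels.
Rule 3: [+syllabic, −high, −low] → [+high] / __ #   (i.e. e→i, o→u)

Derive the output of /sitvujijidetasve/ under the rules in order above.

Rule 1 (regressive voicing assimilation): /t/ precedes the voiced obstruent /v/, so it voices to [d] by assimilation. /s/ precedes the voiced obstruent /v/, so it voices to [z] by assimilation. /sitvujijidetasve/ → sidvujijidetazve.
Rule 2 (intervocalic voicing): /t/ is a voiceless stop between vowels /e/ and /a/, so it voices to [d]. /sidvujijidetazve/ → sidvujijidedazve.
Rule 3 (final vowel raising): /e/ is a mid vowel in word-final position, so it raises to [i]. /sidvujijidedazve/ → sidvujijidedazvi.

sidvujijidedazvi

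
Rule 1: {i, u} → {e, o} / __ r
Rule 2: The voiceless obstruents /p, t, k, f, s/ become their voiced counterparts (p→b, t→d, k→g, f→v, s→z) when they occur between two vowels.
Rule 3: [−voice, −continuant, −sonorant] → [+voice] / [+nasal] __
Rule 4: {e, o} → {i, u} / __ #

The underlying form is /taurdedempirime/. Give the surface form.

taordedemberimi

Rule 1 (pre-rhotic lowering): /u/ is a high vowel immediately before /r/, so it lowers to [o]. /i/ is a high vowel immediately before /r/, so it lowers to [e]. /taurdedempirime/ → taordedemperime.
Rule 2 (intervocalic voicing): no segment meets the environment; /taordedemperime/ is unchanged.
Rule 3 (post-nasal voicing): /p/ is a voiceless stop immediately after the nasal /m/, so it voices to [b]. /taordedemperime/ → taordedemberime.
Rule 4 (final vowel raising): /e/ is a mid vowel in word-final position, so it raises to [i]. /taordedemberime/ → taordedemberimi.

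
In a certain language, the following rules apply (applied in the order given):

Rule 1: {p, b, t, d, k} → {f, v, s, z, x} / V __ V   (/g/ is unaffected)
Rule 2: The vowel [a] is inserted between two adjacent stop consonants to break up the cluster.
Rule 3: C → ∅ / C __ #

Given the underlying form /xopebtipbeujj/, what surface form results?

Rule 1 (intervocalic spirantization): /p/ is a stop between vowels /o/ and /e/, so it spirantizes to the fricative [f]. /xopebtipbeujj/ → xofebtipbeujj.
Rule 2 (stop-cluster a-epenthesis): /b/ and /t/ form a stop–stop cluster, so [a] is inserted between them. /p/ and /b/ form a stop–stop cluster, so [a] is inserted between them. /xofebtipbeujj/ → xofebatipabeujj.
Rule 3 (final cluster simplification): /j/ is the second consonant of a word-final cluster /jj/, so it deletes. /xofebatipabeujj/ → xofebatipabeuj.

xofebatipabeuj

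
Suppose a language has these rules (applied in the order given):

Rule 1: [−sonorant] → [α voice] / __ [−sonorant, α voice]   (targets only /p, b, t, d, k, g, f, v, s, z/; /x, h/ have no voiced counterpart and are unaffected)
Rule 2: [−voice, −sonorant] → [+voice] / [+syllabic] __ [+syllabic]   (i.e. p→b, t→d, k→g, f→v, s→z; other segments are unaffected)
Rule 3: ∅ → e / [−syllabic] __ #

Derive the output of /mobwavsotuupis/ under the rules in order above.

Rule 1 (regressive voicing assimilation): /v/ precedes the voiceless obstruent /s/, so it devoices to [f] by assimilation. /mobwavsotuupis/ → mobwafsotuupis.
Rule 2 (intervocalic voicing): /t/ is a voiceless obstruent between vowels /o/ and /u/, so it voices to [d]. /p/ is a voiceless obstruent between vowels /u/ and /i/, so it voices to [b]. /mobwafsotuupis/ → mobwafsoduubis.
Rule 3 (final e-epenthesis): the form ends in the consonant /s/, so [e] is inserted word-finally. /mobwafsoduubis/ → mobwafsoduubise.

mobwafsoduubise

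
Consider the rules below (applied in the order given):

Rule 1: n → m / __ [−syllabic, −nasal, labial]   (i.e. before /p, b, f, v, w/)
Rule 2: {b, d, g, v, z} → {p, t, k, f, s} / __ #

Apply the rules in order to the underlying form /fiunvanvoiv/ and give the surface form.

fiumvamvoif

Rule 1 (nasal place assimilation): /n/ precedes the labial consonant /v/, so it assimilates in place to [m]. /n/ precedes the labial consonant /v/, so it assimilates in place to [m]. /fiunvanvoiv/ → fiumvamvoiv.
Rule 2 (final devoicing): /v/ is a voiced obstruent in word-final position, so it devoices to [f]. /fiumvamvoiv/ → fiumvamvoif.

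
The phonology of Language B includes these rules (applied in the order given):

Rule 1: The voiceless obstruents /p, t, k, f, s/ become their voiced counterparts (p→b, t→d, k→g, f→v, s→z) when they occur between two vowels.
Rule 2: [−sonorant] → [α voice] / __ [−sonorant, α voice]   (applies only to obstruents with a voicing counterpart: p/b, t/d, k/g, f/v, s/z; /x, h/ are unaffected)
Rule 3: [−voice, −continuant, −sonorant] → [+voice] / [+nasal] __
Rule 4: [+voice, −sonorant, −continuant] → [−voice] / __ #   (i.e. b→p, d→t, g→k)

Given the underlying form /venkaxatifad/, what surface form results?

Rule 1 (intervocalic voicing): /t/ is a voiceless obstruent between vowels /a/ and /i/, so it voices to [d]. /f/ is a voiceless obstruent between vowels /i/ and /a/, so it voices to [v]. /venkaxatifad/ → venkaxadivad.
Rule 2 (regressive voicing assimilation): no segment meets the environment; /venkaxadivad/ is unchanged.
Rule 3 (post-nasal voicing): /k/ is a voiceless stop immediately after the nasal /n/, so it voices to [g]. /venkaxadivad/ → vengaxadivad.
Rule 4 (final devoicing): /d/ is a voiced stop in word-final position, so it devoices to [t]. /vengaxadivad/ → vengaxadivat.

vengaxadivat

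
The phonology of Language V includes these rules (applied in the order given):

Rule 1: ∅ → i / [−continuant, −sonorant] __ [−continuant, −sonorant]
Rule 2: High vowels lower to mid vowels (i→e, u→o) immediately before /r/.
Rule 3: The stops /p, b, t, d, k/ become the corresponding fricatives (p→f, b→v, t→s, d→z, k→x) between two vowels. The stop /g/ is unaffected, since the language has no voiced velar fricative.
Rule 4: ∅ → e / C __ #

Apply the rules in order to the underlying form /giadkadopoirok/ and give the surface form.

Rule 1 (stop-cluster i-epenthesis): /d/ and /k/ form a stop–stop cluster, so [i] is inserted between them. /giadkadopoirok/ → giadikadopoirok.
Rule 2 (pre-rhotic lowering): /i/ is a high vowel immediately before /r/, so it lowers to [e]. /giadikadopoirok/ → giadikadopoerok.
Rule 3 (intervocalic spirantization): /d/ is a stop between vowels /a/ and /i/, so it spirantizes to the fricative [z]. /k/ is a stop between vowels /i/ and /a/, so it spirantizes to the fricative [x]. /d/ is a stop between vowels /a/ and /o/, so it spirantizes to the fricative [z]. /p/ is a stop between vowels /o/ and /o/, so it spirantizes to the fricative [f]. /giadikadopoerok/ → giazixazofoerok.
Rule 4 (final e-epenthesis): the form ends in the consonant /k/, so [e] is inserted word-finally. /giazixazofoerok/ → giazixazofoeroke.

giazixazofoeroke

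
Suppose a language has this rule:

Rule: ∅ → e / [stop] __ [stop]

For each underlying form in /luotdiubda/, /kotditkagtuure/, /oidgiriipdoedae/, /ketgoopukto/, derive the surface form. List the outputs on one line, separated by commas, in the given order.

luotediubeda, koteditekagetuure, oidegiriipedoedae, ketegoopuketo

/luotdiubda/: /t/ and /d/ form a stop–stop cluster, so [e] is inserted between them. /b/ and /d/ form a stop–stop cluster, so [e] is inserted between them. → [luotediubeda].
/kotditkagtuure/: /t/ and /d/ form a stop–stop cluster, so [e] is inserted between them. /t/ and /k/ form a stop–stop cluster, so [e] is inserted between them. /g/ and /t/ form a stop–stop cluster, so [e] is inserted between them. → [koteditekagetuure].
/oidgiriipdoedae/: /d/ and /g/ form a stop–stop cluster, so [e] is inserted between them. /p/ and /d/ form a stop–stop cluster, so [e] is inserted between them. → [oidegiriipedoedae].
/ketgoopukto/: /t/ and /g/ form a stop–stop cluster, so [e] is inserted between them. /k/ and /t/ form a stop–stop cluster, so [e] is inserted between them. → [ketegoopuketo].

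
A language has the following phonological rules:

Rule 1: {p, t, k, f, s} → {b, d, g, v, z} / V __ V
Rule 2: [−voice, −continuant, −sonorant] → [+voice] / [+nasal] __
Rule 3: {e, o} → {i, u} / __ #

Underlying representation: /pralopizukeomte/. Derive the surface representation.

Rule 1 (intervocalic voicing): /p/ is a voiceless obstruent between vowels /o/ and /i/, so it voices to [b]. /k/ is a voiceless obstruent between vowels /u/ and /e/, so it voices to [g]. /pralopizukeomte/ → pralobizugeomte.
Rule 2 (post-nasal voicing): /t/ is a voiceless stop immediately after the nasal /m/, so it voices to [d]. /pralobizugeomte/ → pralobizugeomde.
Rule 3 (final vowel raising): /e/ is a mid vowel in word-final position, so it raises to [i]. /pralobizugeomde/ → pralobizugeomdi.

pralobizugeomdi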